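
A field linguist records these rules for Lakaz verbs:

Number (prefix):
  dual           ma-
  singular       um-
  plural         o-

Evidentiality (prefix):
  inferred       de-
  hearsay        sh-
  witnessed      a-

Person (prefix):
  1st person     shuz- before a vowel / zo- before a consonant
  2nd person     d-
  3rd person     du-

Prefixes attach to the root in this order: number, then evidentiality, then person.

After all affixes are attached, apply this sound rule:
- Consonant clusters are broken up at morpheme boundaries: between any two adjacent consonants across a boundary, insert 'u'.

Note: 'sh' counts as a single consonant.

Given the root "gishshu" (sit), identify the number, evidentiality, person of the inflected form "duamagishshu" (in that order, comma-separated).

Segment: du-a-ma-gishshu.
number: ma- → dual.
evidentiality: a- → witnessed.
person: du- → 3rd person.

dual, witnessed, 3rd person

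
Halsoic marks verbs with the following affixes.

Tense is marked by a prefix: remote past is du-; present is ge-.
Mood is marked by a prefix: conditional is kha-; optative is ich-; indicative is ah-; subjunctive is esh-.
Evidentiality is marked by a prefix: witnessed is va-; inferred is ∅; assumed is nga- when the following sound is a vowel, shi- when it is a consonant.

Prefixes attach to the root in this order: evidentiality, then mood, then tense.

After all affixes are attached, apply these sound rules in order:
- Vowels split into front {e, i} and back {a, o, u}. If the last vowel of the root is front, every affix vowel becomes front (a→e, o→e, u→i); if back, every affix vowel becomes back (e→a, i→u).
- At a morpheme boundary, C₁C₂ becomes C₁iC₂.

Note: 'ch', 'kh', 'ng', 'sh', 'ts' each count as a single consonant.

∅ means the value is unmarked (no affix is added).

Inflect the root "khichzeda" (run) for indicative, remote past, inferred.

duahikhichzeda

evidentiality = inferred: zero marking, form stays khichzeda.
Attach mood indicative ah- → ahkhichzeda.
Attach tense remote past du- → duahkhichzeda.
Vowel harmony: no change.
Apply epenthesis: duahkhichzeda → duahikhichzeda.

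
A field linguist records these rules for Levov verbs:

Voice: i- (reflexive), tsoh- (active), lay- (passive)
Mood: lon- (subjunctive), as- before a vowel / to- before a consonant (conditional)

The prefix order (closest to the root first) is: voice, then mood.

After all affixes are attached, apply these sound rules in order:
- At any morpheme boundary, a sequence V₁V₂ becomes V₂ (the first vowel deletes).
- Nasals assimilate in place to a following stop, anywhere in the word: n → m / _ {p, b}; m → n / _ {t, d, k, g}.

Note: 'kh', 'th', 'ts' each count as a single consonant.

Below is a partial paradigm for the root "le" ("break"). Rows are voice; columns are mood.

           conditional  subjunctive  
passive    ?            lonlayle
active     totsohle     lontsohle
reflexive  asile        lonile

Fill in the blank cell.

tolayle

Attach voice passive lay- → layle.
Attach mood conditional to- (before consonant 'l') → tolayle.
Vowel deletion: no change.
Nasal assimilation: no change.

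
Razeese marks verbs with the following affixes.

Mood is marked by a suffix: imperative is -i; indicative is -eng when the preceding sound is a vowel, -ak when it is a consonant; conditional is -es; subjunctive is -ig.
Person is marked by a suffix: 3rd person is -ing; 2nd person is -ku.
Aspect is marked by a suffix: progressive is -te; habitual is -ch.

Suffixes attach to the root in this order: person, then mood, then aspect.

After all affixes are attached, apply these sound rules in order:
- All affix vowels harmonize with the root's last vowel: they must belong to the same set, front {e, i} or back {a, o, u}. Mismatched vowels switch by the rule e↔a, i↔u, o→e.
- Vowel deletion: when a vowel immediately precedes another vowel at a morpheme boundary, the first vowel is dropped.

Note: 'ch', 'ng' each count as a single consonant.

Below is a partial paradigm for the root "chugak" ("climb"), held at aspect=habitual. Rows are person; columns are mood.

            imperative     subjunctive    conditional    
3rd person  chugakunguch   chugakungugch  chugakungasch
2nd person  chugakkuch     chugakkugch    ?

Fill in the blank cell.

chugakkasch

Attach person 2nd person -ku → chugakku.
Attach mood conditional -es → chugakkues.
Attach aspect habitual -ch → chugakkuesch.
Apply vowel harmony: chugakkuesch → chugakkuasch.
Apply vowel deletion: chugakkuasch → chugakkasch.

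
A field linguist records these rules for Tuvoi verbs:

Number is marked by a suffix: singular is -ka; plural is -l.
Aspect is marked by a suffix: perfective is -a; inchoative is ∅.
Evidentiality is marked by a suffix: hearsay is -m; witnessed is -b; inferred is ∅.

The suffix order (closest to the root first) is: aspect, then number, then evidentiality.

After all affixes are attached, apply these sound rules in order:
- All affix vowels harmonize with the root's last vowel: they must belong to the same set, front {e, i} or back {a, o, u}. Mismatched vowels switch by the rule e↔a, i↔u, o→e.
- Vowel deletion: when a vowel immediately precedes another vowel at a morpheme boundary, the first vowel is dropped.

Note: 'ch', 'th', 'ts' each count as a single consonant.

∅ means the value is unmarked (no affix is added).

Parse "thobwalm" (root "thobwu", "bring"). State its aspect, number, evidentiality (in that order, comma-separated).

Segment: thobwu-a-l-m.
aspect: -a → perfective.
number: -l → plural.
evidentiality: -m → hearsay.

perfective, plural, hearsay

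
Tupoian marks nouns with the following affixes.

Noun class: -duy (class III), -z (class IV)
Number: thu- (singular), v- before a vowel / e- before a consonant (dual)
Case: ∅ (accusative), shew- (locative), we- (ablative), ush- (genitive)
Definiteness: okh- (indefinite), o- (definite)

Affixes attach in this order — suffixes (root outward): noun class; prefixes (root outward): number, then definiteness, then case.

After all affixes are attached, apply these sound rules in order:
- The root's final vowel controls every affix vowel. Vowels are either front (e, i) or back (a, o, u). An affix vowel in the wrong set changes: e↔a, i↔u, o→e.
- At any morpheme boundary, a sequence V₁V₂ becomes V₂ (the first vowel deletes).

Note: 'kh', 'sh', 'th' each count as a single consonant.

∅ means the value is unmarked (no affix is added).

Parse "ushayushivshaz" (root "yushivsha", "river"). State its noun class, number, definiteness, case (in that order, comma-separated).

class IV, dual, definite, genitive

Segment: ush-o-e-yushivsha-z.
noun class: -z → class IV.
number: v/e- → dual.
definiteness: o- → definite.
case: ush- → genitive.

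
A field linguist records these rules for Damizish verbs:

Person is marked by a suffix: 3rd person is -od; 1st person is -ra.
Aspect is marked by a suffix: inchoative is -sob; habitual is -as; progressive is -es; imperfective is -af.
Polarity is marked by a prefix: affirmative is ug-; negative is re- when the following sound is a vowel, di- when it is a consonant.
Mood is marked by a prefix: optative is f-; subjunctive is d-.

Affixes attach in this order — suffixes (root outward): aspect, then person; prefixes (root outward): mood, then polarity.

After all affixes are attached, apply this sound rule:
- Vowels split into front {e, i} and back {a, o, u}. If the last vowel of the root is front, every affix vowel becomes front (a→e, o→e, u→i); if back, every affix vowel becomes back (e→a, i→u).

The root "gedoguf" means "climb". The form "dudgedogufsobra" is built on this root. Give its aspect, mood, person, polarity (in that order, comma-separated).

inchoative, subjunctive, 1st person, negative

Segment: di-d-gedoguf-sob-ra.
aspect: -sob → inchoative.
mood: d- → subjunctive.
person: -ra → 1st person.
polarity: re/di- → negative.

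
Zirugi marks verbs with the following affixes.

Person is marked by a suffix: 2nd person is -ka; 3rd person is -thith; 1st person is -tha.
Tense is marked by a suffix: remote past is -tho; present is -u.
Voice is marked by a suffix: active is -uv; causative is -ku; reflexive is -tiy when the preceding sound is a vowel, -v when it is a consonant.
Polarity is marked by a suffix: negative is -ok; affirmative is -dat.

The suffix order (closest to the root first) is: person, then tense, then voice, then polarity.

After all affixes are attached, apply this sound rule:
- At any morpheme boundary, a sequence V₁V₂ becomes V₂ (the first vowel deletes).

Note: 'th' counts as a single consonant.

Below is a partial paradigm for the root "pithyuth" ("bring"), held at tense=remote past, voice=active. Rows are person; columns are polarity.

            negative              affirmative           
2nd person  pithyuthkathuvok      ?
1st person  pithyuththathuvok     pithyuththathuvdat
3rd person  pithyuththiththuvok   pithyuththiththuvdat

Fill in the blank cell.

Attach person 2nd person -ka → pithyuthka.
Attach tense remote past -tho → pithyuthkatho.
Attach voice active -uv → pithyuthkathouv.
Attach polarity affirmative -dat → pithyuthkathouvdat.
Apply vowel deletion: pithyuthkathouvdat → pithyuthkathuvdat.

pithyuthkathuvdat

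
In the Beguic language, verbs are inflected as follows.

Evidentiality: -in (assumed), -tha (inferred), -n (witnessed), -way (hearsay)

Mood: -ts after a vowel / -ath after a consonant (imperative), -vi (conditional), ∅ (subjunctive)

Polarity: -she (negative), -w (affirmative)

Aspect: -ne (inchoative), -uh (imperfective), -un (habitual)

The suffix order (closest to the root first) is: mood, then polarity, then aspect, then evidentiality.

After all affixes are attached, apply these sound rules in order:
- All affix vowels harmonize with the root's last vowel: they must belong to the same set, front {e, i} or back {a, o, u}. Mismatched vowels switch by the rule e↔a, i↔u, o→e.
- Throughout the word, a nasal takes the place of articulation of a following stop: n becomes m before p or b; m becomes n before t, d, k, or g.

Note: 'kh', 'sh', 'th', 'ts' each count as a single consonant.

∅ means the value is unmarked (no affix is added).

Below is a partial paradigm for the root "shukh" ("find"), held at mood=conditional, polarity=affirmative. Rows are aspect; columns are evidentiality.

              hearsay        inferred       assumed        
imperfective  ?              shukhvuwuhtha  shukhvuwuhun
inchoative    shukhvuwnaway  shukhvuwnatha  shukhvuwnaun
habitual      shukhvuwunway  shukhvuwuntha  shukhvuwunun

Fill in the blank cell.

shukhvuwuhway

Attach mood conditional -vi → shukhvi.
Attach polarity affirmative -w → shukhviw.
Attach aspect imperfective -uh → shukhviwuh.
Attach evidentiality hearsay -way → shukhviwuhway.
Apply vowel harmony: shukhviwuhway → shukhvuwuhway.
Nasal assimilation: no change.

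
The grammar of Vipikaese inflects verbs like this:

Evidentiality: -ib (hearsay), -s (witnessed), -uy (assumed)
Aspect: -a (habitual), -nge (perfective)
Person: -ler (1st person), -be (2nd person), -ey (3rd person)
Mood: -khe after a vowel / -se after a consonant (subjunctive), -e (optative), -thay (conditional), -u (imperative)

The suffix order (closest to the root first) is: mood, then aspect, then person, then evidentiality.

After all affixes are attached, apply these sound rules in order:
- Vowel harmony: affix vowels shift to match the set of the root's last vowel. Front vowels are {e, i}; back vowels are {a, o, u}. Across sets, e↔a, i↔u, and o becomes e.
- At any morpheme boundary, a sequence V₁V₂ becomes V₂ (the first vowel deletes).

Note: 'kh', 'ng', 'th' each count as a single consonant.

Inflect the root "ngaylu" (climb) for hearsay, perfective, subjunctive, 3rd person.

ngaylukhangayub

Attach mood subjunctive -khe (after vowel 'u') → ngaylukhe.
Attach aspect perfective -nge → ngaylukhenge.
Attach person 3rd person -ey → ngaylukhengeey.
Attach evidentiality hearsay -ib → ngaylukhengeeyib.
Apply vowel harmony: ngaylukhengeeyib → ngaylukhangaayub.
Apply vowel deletion: ngaylukhangaayub → ngaylukhangayub.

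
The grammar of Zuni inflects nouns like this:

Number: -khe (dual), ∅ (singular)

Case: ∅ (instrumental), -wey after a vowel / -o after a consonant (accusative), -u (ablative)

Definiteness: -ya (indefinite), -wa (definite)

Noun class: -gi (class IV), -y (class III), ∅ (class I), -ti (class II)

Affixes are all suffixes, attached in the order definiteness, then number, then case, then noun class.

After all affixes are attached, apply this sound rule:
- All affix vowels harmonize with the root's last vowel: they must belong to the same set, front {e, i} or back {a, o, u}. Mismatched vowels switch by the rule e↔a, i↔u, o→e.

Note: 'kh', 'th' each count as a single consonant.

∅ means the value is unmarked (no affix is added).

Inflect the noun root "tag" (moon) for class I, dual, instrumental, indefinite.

Attach definiteness indefinite -ya → tagya.
Attach number dual -khe → tagyakhe.
case = instrumental: zero marking, form stays tagyakhe.
noun class = class I: zero marking, form stays tagyakhe.
Apply vowel harmony: tagyakhe → tagyakha.

tagyakha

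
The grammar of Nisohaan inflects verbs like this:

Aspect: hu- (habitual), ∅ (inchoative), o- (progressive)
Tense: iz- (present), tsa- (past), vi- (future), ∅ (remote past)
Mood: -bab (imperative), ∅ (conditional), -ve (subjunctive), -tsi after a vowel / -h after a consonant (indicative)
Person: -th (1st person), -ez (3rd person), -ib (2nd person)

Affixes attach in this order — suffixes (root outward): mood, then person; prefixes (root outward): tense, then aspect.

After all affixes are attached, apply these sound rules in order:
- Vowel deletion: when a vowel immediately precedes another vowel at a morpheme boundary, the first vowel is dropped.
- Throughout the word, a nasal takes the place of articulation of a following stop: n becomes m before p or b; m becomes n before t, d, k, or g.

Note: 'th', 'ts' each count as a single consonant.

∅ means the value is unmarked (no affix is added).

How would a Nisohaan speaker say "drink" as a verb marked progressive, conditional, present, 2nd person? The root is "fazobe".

Attach tense present iz- → izfazobe.
mood = conditional: zero marking, form stays izfazobe.
Attach person 2nd person -ib → izfazobeib.
Attach aspect progressive o- → oizfazobeib.
Apply vowel deletion: oizfazobeib → izfazobib.
Nasal assimilation: no change.

izfazobib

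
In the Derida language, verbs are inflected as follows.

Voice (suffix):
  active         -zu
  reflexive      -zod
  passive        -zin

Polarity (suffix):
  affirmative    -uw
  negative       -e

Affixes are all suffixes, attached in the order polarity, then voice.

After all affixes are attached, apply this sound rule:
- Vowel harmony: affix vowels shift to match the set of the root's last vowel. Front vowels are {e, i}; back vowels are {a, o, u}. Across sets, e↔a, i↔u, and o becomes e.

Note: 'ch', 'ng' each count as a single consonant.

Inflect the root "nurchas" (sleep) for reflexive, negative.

nurchasazod

Attach polarity negative -e → nurchase.
Attach voice reflexive -zod → nurchasezod.
Apply vowel harmony: nurchasezod → nurchasazod.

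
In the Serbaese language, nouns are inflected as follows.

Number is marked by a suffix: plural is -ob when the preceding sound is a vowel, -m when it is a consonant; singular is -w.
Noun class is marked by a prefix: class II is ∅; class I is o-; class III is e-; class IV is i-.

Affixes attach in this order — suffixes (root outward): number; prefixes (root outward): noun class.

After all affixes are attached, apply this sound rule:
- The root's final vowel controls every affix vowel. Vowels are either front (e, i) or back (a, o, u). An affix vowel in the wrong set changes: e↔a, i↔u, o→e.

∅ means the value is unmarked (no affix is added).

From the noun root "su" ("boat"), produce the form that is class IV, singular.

Attach number singular -w → suw.
Attach noun class class IV i- → isuw.
Apply vowel harmony: isuw → usuw.

usuw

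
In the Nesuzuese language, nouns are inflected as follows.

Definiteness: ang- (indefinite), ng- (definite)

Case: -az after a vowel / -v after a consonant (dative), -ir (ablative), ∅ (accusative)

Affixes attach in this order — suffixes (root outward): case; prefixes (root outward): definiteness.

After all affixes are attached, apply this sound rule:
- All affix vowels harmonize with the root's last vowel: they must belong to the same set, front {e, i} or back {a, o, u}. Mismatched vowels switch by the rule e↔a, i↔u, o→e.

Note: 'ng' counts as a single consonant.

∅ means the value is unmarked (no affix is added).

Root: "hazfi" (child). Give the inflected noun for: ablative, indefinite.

Attach definiteness indefinite ang- → anghazfi.
Attach case ablative -ir → anghazfiir.
Apply vowel harmony: anghazfiir → enghazfiir.

enghazfiir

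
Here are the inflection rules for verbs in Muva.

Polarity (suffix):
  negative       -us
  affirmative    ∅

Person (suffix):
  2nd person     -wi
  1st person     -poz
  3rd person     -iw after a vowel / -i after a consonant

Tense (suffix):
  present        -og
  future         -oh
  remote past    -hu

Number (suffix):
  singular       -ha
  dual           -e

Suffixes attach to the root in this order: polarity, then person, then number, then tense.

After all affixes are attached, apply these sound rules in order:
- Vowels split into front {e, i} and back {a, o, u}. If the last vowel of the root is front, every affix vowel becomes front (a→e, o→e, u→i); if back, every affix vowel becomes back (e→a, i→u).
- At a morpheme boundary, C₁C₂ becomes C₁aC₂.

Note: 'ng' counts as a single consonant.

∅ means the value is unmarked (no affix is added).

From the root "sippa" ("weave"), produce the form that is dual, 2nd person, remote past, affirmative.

sippawuahu

polarity = affirmative: zero marking, form stays sippa.
Attach person 2nd person -wi → sippawi.
Attach number dual -e → sippawie.
Attach tense remote past -hu → sippawiehu.
Apply vowel harmony: sippawiehu → sippawuahu.
Epenthesis: no change.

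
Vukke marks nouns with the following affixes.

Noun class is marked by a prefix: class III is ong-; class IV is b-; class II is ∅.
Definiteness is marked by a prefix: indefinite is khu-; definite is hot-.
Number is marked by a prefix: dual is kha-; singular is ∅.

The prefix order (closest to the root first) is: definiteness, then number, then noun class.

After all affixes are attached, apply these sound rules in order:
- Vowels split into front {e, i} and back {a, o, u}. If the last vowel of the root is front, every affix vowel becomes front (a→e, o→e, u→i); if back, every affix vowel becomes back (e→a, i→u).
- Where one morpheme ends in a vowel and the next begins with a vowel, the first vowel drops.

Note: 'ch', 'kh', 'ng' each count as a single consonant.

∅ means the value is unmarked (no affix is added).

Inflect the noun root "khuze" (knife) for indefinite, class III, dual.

Attach definiteness indefinite khu- → khukhuze.
Attach number dual kha- → khakhukhuze.
Attach noun class class III ong- → ongkhakhukhuze.
Apply vowel harmony: ongkhakhukhuze → engkhekhikhuze.
Vowel deletion: no change.

engkhekhikhuze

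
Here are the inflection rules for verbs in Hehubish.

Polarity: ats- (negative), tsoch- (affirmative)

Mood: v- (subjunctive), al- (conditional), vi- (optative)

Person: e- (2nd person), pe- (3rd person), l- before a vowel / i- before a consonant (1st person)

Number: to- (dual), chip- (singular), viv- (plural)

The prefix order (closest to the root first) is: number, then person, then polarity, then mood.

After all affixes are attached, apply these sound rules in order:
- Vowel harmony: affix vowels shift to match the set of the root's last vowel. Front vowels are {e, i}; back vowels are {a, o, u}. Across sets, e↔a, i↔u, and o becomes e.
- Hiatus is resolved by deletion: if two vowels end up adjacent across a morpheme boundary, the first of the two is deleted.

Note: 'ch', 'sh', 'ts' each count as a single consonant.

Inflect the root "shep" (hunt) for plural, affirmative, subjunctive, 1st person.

Attach number plural viv- → vivshep.
Attach person 1st person i- (before consonant 'v') → ivivshep.
Attach polarity affirmative tsoch- → tsochivivshep.
Attach mood subjunctive v- → vtsochivivshep.
Apply vowel harmony: vtsochivivshep → vtsechivivshep.
Vowel deletion: no change.

vtsechivivshep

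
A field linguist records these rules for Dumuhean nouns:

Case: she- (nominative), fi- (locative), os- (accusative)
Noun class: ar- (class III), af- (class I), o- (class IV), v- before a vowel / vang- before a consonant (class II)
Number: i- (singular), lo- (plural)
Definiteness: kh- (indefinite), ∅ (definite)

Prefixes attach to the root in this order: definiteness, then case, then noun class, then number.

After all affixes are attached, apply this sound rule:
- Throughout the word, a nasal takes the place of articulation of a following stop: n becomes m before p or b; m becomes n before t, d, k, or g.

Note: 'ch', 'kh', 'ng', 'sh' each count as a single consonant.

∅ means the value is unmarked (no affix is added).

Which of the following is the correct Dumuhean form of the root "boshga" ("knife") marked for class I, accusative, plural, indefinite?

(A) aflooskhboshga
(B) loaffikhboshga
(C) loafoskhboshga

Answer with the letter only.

C

Attach definiteness indefinite kh- → khboshga.
Attach case accusative os- → oskhboshga.
Attach noun class class I af- → afoskhboshga.
Attach number plural lo- → loafoskhboshga.
Nasal assimilation: no change.
So the correct form is loafoskhboshga, option (C).
(A) aflooskhboshga is wrong: it has the affixes in the wrong order.
(B) loaffikhboshga is wrong: it uses locative instead of accusative for case.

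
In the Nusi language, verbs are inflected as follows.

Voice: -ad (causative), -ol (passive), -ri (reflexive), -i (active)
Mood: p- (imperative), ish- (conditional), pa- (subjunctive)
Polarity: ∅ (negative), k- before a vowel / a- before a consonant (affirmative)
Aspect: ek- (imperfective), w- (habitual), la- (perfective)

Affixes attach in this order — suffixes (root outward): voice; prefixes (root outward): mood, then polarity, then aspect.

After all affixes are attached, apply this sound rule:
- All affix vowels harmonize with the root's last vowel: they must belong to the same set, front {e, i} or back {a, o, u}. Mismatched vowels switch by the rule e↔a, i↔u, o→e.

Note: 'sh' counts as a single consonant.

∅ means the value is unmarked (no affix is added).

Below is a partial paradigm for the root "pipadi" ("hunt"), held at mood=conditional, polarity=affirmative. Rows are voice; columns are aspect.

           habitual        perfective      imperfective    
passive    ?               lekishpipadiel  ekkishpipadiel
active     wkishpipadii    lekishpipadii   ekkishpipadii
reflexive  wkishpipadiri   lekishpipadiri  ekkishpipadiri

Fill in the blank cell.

Attach mood conditional ish- → ishpipadi.
Attach voice passive -ol → ishpipadiol.
Attach polarity affirmative k- (before vowel 'i') → kishpipadiol.
Attach aspect habitual w- → wkishpipadiol.
Apply vowel harmony: wkishpipadiol → wkishpipadiel.

wkishpipadiel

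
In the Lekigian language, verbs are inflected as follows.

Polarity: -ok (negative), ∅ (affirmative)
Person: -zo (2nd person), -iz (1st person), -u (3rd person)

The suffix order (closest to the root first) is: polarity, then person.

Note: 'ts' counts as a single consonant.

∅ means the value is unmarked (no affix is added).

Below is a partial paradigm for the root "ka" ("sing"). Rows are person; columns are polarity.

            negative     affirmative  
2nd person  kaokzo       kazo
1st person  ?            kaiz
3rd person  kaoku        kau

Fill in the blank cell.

kaokiz

Attach polarity negative -ok → kaok.
Attach person 1st person -iz → kaokiz.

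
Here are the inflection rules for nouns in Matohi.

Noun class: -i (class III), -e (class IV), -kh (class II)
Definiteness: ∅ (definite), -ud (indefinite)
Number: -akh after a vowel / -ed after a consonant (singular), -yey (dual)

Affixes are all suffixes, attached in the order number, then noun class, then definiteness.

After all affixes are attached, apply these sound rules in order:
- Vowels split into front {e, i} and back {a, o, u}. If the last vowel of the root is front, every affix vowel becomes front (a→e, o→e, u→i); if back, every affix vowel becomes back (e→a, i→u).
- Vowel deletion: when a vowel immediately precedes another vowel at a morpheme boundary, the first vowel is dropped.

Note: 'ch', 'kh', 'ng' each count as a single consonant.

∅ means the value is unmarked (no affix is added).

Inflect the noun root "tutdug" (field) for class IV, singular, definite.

Attach number singular -ed (after consonant 'g') → tutduged.
Attach noun class class IV -e → tutdugede.
definiteness = definite: zero marking, form stays tutdugede.
Apply vowel harmony: tutdugede → tutdugada.
Vowel deletion: no change.

tutdugada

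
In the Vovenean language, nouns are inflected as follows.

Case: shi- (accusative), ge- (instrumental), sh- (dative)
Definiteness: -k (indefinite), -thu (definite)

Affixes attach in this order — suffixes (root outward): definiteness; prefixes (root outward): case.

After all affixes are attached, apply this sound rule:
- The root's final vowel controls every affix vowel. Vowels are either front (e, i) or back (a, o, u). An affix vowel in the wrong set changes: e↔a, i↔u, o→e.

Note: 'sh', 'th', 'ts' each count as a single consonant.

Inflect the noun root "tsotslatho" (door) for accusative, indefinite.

Attach case accusative shi- → shitsotslatho.
Attach definiteness indefinite -k → shitsotslathok.
Apply vowel harmony: shitsotslathok → shutsotslathok.

shutsotslathok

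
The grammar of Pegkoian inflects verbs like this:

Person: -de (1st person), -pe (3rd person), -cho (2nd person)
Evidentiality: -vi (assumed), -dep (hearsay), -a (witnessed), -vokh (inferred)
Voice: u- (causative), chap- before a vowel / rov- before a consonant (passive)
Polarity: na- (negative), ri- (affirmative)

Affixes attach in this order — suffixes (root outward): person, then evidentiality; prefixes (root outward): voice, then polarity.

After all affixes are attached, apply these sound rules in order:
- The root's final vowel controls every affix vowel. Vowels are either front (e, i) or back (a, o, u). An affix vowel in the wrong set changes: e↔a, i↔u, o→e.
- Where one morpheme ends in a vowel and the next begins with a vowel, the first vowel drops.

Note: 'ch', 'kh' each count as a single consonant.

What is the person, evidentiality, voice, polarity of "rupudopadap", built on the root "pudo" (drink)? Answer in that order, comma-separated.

Segment: ri-u-pudo-pe-dep.
person: -pe → 3rd person.
evidentiality: -dep → hearsay.
voice: u- → causative.
polarity: ri- → affirmative.

3rd person, hearsay, causative, affirmative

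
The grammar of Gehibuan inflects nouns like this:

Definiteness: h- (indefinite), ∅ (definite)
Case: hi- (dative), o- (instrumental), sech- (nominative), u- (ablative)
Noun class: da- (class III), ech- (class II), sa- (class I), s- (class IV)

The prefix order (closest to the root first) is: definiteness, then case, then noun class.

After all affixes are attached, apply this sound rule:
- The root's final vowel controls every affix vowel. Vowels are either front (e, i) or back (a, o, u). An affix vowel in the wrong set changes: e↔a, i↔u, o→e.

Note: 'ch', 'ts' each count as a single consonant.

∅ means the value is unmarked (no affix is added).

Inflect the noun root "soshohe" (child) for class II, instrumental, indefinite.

Attach definiteness indefinite h- → hsoshohe.
Attach case instrumental o- → ohsoshohe.
Attach noun class class II ech- → echohsoshohe.
Apply vowel harmony: echohsoshohe → echehsoshohe.

echehsoshohe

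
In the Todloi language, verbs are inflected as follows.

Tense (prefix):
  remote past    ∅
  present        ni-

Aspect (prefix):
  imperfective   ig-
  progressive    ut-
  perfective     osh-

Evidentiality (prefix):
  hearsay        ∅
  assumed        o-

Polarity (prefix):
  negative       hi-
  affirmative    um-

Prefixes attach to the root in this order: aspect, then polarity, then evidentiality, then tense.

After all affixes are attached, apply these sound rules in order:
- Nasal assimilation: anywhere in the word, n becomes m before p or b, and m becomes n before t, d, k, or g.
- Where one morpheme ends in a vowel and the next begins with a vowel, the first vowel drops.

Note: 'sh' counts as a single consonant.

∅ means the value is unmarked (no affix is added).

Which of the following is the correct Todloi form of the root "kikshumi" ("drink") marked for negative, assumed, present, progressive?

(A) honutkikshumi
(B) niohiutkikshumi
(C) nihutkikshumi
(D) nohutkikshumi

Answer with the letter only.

Attach aspect progressive ut- → utkikshumi.
Attach polarity negative hi- → hiutkikshumi.
Attach evidentiality assumed o- → ohiutkikshumi.
Attach tense present ni- → niohiutkikshumi.
Nasal assimilation: no change.
Apply vowel deletion: niohiutkikshumi → nohutkikshumi.
So the correct form is nohutkikshumi, option (D).
(C) nihutkikshumi is wrong: it uses hearsay instead of assumed for evidentiality.
(A) honutkikshumi is wrong: it has the affixes in the wrong order.
(B) niohiutkikshumi is wrong: it fails to apply the sound rule(s).

D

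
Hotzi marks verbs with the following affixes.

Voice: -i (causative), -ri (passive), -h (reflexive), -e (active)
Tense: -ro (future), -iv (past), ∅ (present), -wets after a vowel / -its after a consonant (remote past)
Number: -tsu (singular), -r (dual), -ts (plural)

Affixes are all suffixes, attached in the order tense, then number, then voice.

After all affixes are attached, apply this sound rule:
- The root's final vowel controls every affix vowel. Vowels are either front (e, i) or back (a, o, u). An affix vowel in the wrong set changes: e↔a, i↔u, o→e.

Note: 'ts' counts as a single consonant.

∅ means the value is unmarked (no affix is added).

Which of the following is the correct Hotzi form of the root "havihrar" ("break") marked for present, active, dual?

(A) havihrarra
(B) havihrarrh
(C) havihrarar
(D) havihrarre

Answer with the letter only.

tense = present: zero marking, form stays havihrar.
Attach number dual -r → havihrarr.
Attach voice active -e → havihrarre.
Apply vowel harmony: havihrarre → havihrarra.
So the correct form is havihrarra, option (A).
(C) havihrarar is wrong: it has the affixes in the wrong order.
(D) havihrarre is wrong: it fails to apply the sound rule(s).
(B) havihrarrh is wrong: it uses reflexive instead of active for voice.

A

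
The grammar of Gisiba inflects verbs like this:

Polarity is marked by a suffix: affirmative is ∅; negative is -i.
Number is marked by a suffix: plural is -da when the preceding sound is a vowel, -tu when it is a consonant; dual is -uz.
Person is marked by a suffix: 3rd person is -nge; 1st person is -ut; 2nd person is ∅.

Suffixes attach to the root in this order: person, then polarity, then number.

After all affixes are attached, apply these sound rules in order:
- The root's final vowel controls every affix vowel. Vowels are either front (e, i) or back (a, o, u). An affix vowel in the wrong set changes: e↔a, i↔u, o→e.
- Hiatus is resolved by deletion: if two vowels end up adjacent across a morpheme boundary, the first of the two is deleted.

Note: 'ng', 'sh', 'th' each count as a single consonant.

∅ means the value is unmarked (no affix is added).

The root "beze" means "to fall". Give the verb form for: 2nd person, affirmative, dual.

beziz

person = 2nd person: zero marking, form stays beze.
polarity = affirmative: zero marking, form stays beze.
Attach number dual -uz → bezeuz.
Apply vowel harmony: bezeuz → bezeiz.
Apply vowel deletion: bezeiz → beziz.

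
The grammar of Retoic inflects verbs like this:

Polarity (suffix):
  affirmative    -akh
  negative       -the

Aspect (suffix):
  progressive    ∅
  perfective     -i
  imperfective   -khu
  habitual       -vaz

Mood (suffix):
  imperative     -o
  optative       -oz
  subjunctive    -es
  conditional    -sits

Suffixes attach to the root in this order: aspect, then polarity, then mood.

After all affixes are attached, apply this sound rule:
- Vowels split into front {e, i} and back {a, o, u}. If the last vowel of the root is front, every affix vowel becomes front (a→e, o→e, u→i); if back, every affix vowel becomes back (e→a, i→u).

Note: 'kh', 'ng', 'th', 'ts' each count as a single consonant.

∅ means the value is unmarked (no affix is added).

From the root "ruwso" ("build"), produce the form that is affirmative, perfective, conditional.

ruwsouakhsuts

Attach aspect perfective -i → ruwsoi.
Attach polarity affirmative -akh → ruwsoiakh.
Attach mood conditional -sits → ruwsoiakhsits.
Apply vowel harmony: ruwsoiakhsits → ruwsouakhsuts.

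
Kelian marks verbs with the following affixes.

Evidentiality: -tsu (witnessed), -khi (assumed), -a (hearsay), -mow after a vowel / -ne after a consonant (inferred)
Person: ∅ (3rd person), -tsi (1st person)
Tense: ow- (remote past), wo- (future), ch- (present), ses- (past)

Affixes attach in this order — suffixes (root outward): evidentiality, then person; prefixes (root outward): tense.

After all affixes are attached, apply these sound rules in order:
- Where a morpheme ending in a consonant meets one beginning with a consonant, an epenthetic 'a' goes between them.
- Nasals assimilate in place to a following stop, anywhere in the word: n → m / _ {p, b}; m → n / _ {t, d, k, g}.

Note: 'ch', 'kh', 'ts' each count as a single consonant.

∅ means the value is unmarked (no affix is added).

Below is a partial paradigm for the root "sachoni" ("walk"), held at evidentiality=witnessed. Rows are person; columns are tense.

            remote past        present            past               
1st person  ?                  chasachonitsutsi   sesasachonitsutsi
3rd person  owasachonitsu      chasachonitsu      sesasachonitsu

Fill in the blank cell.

owasachonitsutsi

Attach tense remote past ow- → owsachoni.
Attach evidentiality witnessed -tsu → owsachonitsu.
Attach person 1st person -tsi → owsachonitsutsi.
Apply epenthesis: owsachonitsutsi → owasachonitsutsi.
Nasal assimilation: no change.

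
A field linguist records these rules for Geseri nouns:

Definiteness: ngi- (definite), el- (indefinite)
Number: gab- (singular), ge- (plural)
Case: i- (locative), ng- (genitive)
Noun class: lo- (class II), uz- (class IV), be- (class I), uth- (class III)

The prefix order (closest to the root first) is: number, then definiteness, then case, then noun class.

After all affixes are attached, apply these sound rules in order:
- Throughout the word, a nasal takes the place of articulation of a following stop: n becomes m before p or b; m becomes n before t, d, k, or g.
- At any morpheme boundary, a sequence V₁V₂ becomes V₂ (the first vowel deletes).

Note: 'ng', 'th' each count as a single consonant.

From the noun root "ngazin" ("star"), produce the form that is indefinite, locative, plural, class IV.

Attach number plural ge- → gengazin.
Attach definiteness indefinite el- → elgengazin.
Attach case locative i- → ielgengazin.
Attach noun class class IV uz- → uzielgengazin.
Nasal assimilation: no change.
Apply vowel deletion: uzielgengazin → uzelgengazin.

uzelgengazin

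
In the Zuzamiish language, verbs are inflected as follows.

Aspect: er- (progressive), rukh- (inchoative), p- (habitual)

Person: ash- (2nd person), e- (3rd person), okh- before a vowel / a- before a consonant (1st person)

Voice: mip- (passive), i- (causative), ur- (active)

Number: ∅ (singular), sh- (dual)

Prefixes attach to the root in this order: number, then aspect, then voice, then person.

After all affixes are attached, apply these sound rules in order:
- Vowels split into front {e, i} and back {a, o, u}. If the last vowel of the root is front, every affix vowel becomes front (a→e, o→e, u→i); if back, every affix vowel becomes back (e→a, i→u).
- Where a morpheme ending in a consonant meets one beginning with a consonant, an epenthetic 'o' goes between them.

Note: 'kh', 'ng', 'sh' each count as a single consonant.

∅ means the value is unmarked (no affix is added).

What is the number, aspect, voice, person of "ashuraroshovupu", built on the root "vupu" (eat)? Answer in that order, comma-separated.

dual, progressive, active, 2nd person

Segment: ash-ur-er-sh-vupu.
number: sh- → dual.
aspect: er- → progressive.
voice: ur- → active.
person: ash- → 2nd person.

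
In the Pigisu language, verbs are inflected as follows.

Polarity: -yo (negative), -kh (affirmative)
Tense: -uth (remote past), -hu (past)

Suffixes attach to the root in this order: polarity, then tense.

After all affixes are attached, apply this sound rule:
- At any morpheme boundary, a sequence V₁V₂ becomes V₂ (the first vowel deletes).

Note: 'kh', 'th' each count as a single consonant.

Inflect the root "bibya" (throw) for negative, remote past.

bibyayuth

Attach polarity negative -yo → bibyayo.
Attach tense remote past -uth → bibyayouth.
Apply vowel deletion: bibyayouth → bibyayuth.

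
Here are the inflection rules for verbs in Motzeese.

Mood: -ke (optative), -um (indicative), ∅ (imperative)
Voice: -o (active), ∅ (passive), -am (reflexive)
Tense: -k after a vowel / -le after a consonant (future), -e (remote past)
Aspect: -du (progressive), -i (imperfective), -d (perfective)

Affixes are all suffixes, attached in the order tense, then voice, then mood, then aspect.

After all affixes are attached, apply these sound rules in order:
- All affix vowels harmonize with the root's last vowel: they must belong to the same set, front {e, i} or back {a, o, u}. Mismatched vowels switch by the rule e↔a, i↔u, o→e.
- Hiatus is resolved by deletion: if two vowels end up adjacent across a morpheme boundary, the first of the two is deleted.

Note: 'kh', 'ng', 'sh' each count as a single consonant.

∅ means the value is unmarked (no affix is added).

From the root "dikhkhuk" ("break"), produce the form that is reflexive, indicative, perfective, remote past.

Attach tense remote past -e → dikhkhuke.
Attach voice reflexive -am → dikhkhukeam.
Attach mood indicative -um → dikhkhukeamum.
Attach aspect perfective -d → dikhkhukeamumd.
Apply vowel harmony: dikhkhukeamumd → dikhkhukaamumd.
Apply vowel deletion: dikhkhukaamumd → dikhkhukamumd.

dikhkhukamumd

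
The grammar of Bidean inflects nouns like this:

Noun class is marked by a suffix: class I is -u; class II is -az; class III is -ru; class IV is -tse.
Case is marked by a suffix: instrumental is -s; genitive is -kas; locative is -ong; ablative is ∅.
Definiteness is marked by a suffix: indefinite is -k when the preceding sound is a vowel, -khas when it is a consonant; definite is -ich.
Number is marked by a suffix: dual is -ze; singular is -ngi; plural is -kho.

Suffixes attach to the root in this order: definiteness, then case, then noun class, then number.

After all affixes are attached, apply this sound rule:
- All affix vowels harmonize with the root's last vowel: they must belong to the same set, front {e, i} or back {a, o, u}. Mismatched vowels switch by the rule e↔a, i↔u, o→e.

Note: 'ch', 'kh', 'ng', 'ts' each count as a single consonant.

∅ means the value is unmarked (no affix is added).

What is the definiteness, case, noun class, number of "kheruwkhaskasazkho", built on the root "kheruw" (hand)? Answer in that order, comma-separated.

Segment: kheruw-khas-kas-az-kho.
definiteness: -k/khas → indefinite.
case: -kas → genitive.
noun class: -az → class II.
number: -kho → plural.

indefinite, genitive, class II, plural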